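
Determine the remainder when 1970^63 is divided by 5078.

Using repeated squaring:
1970^1 ≡ 1970 (mod 5078)
1970^2 ≡ 1970^2 = 3880900 ≡ 1308 (mod 5078)
1970^4 ≡ 1308^2 = 1710864 ≡ 4656 (mod 5078)
1970^8 ≡ 4656^2 = 21678336 ≡ 354 (mod 5078)
1970^16 ≡ 354^2 = 125316 ≡ 3444 (mod 5078)
1970^32 ≡ 3444^2 = 11861136 ≡ 4006 (mod 5078)
1970^63 = 1970^32 * 1970^16 * 1970^8 * 1970^4 * 1970^2 * 1970^1 ≡ 4006 * 3444 * 354 * 4656 * 1308 * 1970 (mod 5078).
Accumulate the product:
4006 * 3444 = 13796664 ≡ 4816
4816 * 354 = 1704864 ≡ 3734
3734 * 4656 = 17385504 ≡ 3510
3510 * 1308 = 4591080 ≡ 568
568 * 1970 = 1118960 ≡ 1800

1800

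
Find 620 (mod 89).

620 = 6×89 + 86, so 620 ≡ 86 (mod 89).

86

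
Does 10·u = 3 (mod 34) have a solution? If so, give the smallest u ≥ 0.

gcd(10, 34) = 2, and 2 does not divide 3.
So the congruence has no solution.

no solution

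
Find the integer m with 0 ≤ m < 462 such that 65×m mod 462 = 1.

462 = 7×65 + 7
65 = 9×7 + 2
7 = 3×2 + 1
2 = 2×1 + 0
gcd(65, 462) = 1, so the inverse exists.
Back-substitute for 1:
1 = 1×7 − 3×2
  = −3×65 + 28×7
  = 28×462 − 199×65
So 65⁻¹ ≡ −199 ≡ 263 (mod 462).

263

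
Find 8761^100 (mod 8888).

8761^1 ≡ 8761 (mod 8888)
8761^2 ≡ 8761^2 = 76755121 ≡ 7241 (mod 8888)
8761^4 ≡ 7241^2 = 52432081 ≡ 1769 (mod 8888)
8761^8 ≡ 1769^2 = 3129361 ≡ 785 (mod 8888)
8761^16 ≡ 785^2 = 616225 ≡ 2953 (mod 8888)
8761^32 ≡ 2953^2 = 8720209 ≡ 1081 (mod 8888)
8761^64 ≡ 1081^2 = 1168561 ≡ 4233 (mod 8888)
8761^100 = 8761^64 * 8761^32 * 8761^4 ≡ 4233 * 1081 * 1769 (mod 8888).
Accumulate the product:
4233 * 1081 = 4575873 ≡ 7441
7441 * 1769 = 13163129 ≡ 1

1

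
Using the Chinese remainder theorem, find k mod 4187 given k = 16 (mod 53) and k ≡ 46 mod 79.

53⁻¹ mod 79: 53×3 ≡ 1 (mod 79), so 53⁻¹ ≡ 3.
k = 16 + 53×((46 − 16)×3 mod 79) = 16 + 53×11 = 599.

599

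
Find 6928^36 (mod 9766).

36 in binary is 100100, i.e. 36 = 32 + 4.
6928^1 ≡ 6928 (mod 9766)
6928^2 ≡ 6928^2 = 47997184 ≡ 7060 (mod 9766)
6928^4 ≡ 7060^2 = 49843600 ≡ 7702 (mod 9766)
6928^8 ≡ 7702^2 = 59320804 ≡ 2120 (mod 9766)
6928^16 ≡ 2120^2 = 4494400 ≡ 2040 (mod 9766)
6928^32 ≡ 2040^2 = 4161600 ≡ 1284 (mod 9766)
6928^36 = 6928^32 * 6928^4 ≡ 1284 * 7702 (mod 9766).
1284 * 7702 = 9889368 ≡ 6176 (mod 9766).

6176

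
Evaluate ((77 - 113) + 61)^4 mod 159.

77 - 113 = -36 ≡ 123 (mod 159)
123 + 61 = 184 ≡ 25 (mod 159)
(25)^4 ≡ 121 (mod 159)

121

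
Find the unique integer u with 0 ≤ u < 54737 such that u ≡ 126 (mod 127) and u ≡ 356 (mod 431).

42163

127⁻¹ mod 431: 127·112 ≡ 1 (mod 431), so 127⁻¹ ≡ 112.
u = 126 + 127·((356 − 126)·112 mod 431) = 126 + 127·331 = 42163.
Check: 42163 mod 127 = 126, 42163 mod 431 = 356. ✓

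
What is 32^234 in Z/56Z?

8

Using repeated squaring:
234 in binary is 11101010, i.e. 234 = 128 + 64 + 32 + 8 + 2.
32^1 ≡ 32 (mod 56)
32^2 ≡ 32^2 = 1024 ≡ 16 (mod 56)
32^4 ≡ 16^2 = 256 ≡ 32 (mod 56)
32^8 ≡ 32^2 = 1024 ≡ 16 (mod 56)
32^16 ≡ 16^2 = 256 ≡ 32 (mod 56)
32^32 ≡ 32^2 = 1024 ≡ 16 (mod 56)
32^64 ≡ 16^2 = 256 ≡ 32 (mod 56)
32^128 ≡ 32^2 = 1024 ≡ 16 (mod 56)
32^234 = 32^128 × 32^64 × 32^32 × 32^8 × 32^2 ≡ 16 × 32 × 16 × 16 × 16 (mod 56).
Accumulate the product:
16 × 32 = 512 ≡ 8
8 × 16 = 128 ≡ 16
16 × 16 = 256 ≡ 32
32 × 16 = 512 ≡ 8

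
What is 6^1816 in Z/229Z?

6^1 ≡ 6 (mod 229)
6^2 ≡ 6^2 = 36 (mod 229)
6^4 ≡ 36^2 = 1296 ≡ 151 (mod 229)
6^8 ≡ 151^2 = 22801 ≡ 130 (mod 229)
6^16 ≡ 130^2 = 16900 ≡ 183 (mod 229)
6^32 ≡ 183^2 = 33489 ≡ 55 (mod 229)
6^64 ≡ 55^2 = 3025 ≡ 48 (mod 229)
6^128 ≡ 48^2 = 2304 ≡ 14 (mod 229)
6^256 ≡ 14^2 = 196 (mod 229)
6^512 ≡ 196^2 = 38416 ≡ 173 (mod 229)
6^1024 ≡ 173^2 = 29929 ≡ 159 (mod 229)
6^1816 = 6^1024 * 6^512 * 6^256 * 6^16 * 6^8 ≡ 159 * 173 * 196 * 183 * 130 (mod 229).
Accumulate the product:
159 * 173 = 27507 ≡ 27
27 * 196 = 5292 ≡ 25
25 * 183 = 4575 ≡ 224
224 * 130 = 29120 ≡ 37

37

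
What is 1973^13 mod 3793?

13 in binary is 1101, i.e. 13 = 8 + 4 + 1.
1973^1 ≡ 1973 (mod 3793)
1973^2 ≡ 1973^2 = 3892729 ≡ 1111 (mod 3793)
1973^4 ≡ 1111^2 = 1234321 ≡ 1596 (mod 3793)
1973^8 ≡ 1596^2 = 2547216 ≡ 2113 (mod 3793)
1973^13 = 1973^8 * 1973^4 * 1973^1 ≡ 2113 * 1596 * 1973 (mod 3793).
Accumulate the product:
2113 * 1596 = 3372348 ≡ 371
371 * 1973 = 731983 ≡ 3727

3727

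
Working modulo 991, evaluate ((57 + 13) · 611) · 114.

60

57 + 13 = 70
70 · 611 = 42770 ≡ 157 (mod 991)
157 · 114 = 17898 ≡ 60 (mod 991)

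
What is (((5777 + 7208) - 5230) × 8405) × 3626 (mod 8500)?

6650

5777 + 7208 = 12985 ≡ 4485 (mod 8500)
4485 - 5230 = -745 ≡ 7755 (mod 8500)
7755 × 8405 = 65180775 ≡ 2775 (mod 8500)
2775 × 3626 = 10062150 ≡ 6650 (mod 8500)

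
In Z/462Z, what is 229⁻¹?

115

462 = 2·229 + 4
229 = 57·4 + 1
4 = 4·1 + 0
gcd(229, 462) = 1, so the inverse exists.
Back-substitute for 1:
1 = 1·229 − 57·4
  = −57·462 + 115·229
So 229⁻¹ ≡ 115 (mod 462).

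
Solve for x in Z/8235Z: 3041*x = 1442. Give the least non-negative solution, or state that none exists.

gcd(3041, 8235) = 1, so a unique solution mod 8235 exists.
3041⁻¹ ≡ 3626 (mod 8235).
x ≡ 3626*1442 ≡ 7702 (mod 8235).

7702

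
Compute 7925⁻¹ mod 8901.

8901 = 1·7925 + 976
7925 = 8·976 + 117
976 = 8·117 + 40
117 = 2·40 + 37
40 = 1·37 + 3
37 = 12·3 + 1
3 = 3·1 + 0
gcd(7925, 8901) = 1, so the inverse exists.
Back-substitute for 1:
1 = 1·37 − 12·3
  = −12·40 + 13·37
  = 13·117 − 38·40
  = −38·976 + 317·117
  = 317·7925 − 2574·976
  = −2574·8901 + 2891·7925
So 7925⁻¹ ≡ 2891 (mod 8901).

2891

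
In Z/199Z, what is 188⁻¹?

18

199 = 1×188 + 11
188 = 17×11 + 1
11 = 11×1 + 0
gcd(188, 199) = 1, so the inverse exists.
Bézout: 1 = −17×199 + 18×188.
So 188⁻¹ ≡ 18 (mod 199).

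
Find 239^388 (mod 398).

187

Compute successive squares:
239^1 ≡ 239 (mod 398)
239^2 ≡ 239^2 = 57121 ≡ 207 (mod 398)
239^4 ≡ 207^2 = 42849 ≡ 263 (mod 398)
239^8 ≡ 263^2 = 69169 ≡ 315 (mod 398)
239^16 ≡ 315^2 = 99225 ≡ 123 (mod 398)
239^32 ≡ 123^2 = 15129 ≡ 5 (mod 398)
239^64 ≡ 5^2 = 25 (mod 398)
239^128 ≡ 25^2 = 625 ≡ 227 (mod 398)
239^256 ≡ 227^2 = 51529 ≡ 187 (mod 398)
239^388 = 239^256 * 239^128 * 239^4 ≡ 187 * 227 * 263 (mod 398).
Accumulate the product:
187 * 227 = 42449 ≡ 261
261 * 263 = 68643 ≡ 187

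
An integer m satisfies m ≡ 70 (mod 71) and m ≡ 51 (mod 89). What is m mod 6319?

496

71⁻¹ mod 89: 71×84 ≡ 1 (mod 89), so 71⁻¹ ≡ 84.
m = 70 + 71×((51 − 70)×84 mod 89) = 70 + 71×6 = 496.
Check: 496 mod 71 = 70, 496 mod 89 = 51. ✓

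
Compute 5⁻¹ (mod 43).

26

By the extended Euclidean algorithm:
43 = 8×5 + 3
5 = 1×3 + 2
3 = 1×2 + 1
2 = 2×1 + 0
gcd(5, 43) = 1, so the inverse exists.
Back-substitute for 1:
1 = 1×3 − 1×2
  = −1×5 + 2×3
  = 2×43 − 17×5
So 5⁻¹ ≡ −17 ≡ 26 (mod 43).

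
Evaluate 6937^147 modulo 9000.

7633

147 in binary is 10010011, i.e. 147 = 128 + 16 + 2 + 1.
6937^1 ≡ 6937 (mod 9000)
6937^2 ≡ 6937^2 = 48121969 ≡ 7969 (mod 9000)
6937^4 ≡ 7969^2 = 63504961 ≡ 961 (mod 9000)
6937^8 ≡ 961^2 = 923521 ≡ 5521 (mod 9000)
6937^16 ≡ 5521^2 = 30481441 ≡ 7441 (mod 9000)
6937^32 ≡ 7441^2 = 55368481 ≡ 481 (mod 9000)
6937^64 ≡ 481^2 = 231361 ≡ 6361 (mod 9000)
6937^128 ≡ 6361^2 = 40462321 ≡ 7321 (mod 9000)
6937^147 = 6937^128 * 6937^16 * 6937^2 * 6937^1 ≡ 7321 * 7441 * 7969 * 6937 (mod 9000).
Accumulate the product:
7321 * 7441 = 54475561 ≡ 7561
7561 * 7969 = 60253609 ≡ 7609
7609 * 6937 = 52783633 ≡ 7633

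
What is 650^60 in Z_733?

588

650^1 ≡ 650 (mod 733)
650^2 ≡ 650^2 = 422500 ≡ 292 (mod 733)
650^4 ≡ 292^2 = 85264 ≡ 236 (mod 733)
650^8 ≡ 236^2 = 55696 ≡ 721 (mod 733)
650^16 ≡ 721^2 = 519841 ≡ 144 (mod 733)
650^32 ≡ 144^2 = 20736 ≡ 212 (mod 733)
650^60 = 650^32 × 650^16 × 650^8 × 650^4 ≡ 212 × 144 × 721 × 236 (mod 733).
Accumulate the product:
212 × 144 = 30528 ≡ 475
475 × 721 = 342475 ≡ 164
164 × 236 = 38704 ≡ 588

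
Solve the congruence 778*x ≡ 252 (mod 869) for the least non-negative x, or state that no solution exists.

532

gcd(778, 869) = 1, so a unique solution mod 869 exists.
778⁻¹ ≡ 678 (mod 869).
x ≡ 678*252 ≡ 532 (mod 869).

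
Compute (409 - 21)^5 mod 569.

183

409 - 21 = 388
(388)^5 ≡ 183 (mod 569)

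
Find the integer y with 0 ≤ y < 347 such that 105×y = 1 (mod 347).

347 = 3·105 + 32
105 = 3·32 + 9
32 = 3·9 + 5
9 = 1·5 + 4
5 = 1·4 + 1
4 = 4·1 + 0
gcd(105, 347) = 1, so the inverse exists.
Back-substitute for 1:
1 = 1·5 − 1·4
  = −1·9 + 2·5
  = 2·32 − 7·9
  = −7·105 + 23·32
  = 23·347 − 76·105
So 105⁻¹ ≡ −76 ≡ 271 (mod 347).

271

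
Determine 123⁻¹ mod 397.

326

397 = 3*123 + 28
123 = 4*28 + 11
28 = 2*11 + 6
11 = 1*6 + 5
6 = 1*5 + 1
5 = 5*1 + 0
gcd(123, 397) = 1, so the inverse exists.
Back-substitute for 1:
1 = 1*6 − 1*5
  = −1*11 + 2*6
  = 2*28 − 5*11
  = −5*123 + 22*28
  = 22*397 − 71*123
So 123⁻¹ ≡ −71 ≡ 326 (mod 397).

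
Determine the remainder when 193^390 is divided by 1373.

By square-and-multiply:
193^1 ≡ 193 (mod 1373)
193^2 ≡ 193^2 = 37249 ≡ 178 (mod 1373)
193^4 ≡ 178^2 = 31684 ≡ 105 (mod 1373)
193^8 ≡ 105^2 = 11025 ≡ 41 (mod 1373)
193^16 ≡ 41^2 = 1681 ≡ 308 (mod 1373)
193^32 ≡ 308^2 = 94864 ≡ 127 (mod 1373)
193^64 ≡ 127^2 = 16129 ≡ 1026 (mod 1373)
193^128 ≡ 1026^2 = 1052676 ≡ 958 (mod 1373)
193^256 ≡ 958^2 = 917764 ≡ 600 (mod 1373)
193^390 = 193^256 * 193^128 * 193^4 * 193^2 ≡ 600 * 958 * 105 * 178 (mod 1373).
Accumulate the product:
600 * 958 = 574800 ≡ 886
886 * 105 = 93030 ≡ 1039
1039 * 178 = 184942 ≡ 960

960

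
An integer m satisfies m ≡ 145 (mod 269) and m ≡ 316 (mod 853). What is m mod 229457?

71968

269⁻¹ mod 853: 269×241 ≡ 1 (mod 853), so 269⁻¹ ≡ 241.
m = 145 + 269×((316 − 145)×241 mod 853) = 145 + 269×267 = 71968.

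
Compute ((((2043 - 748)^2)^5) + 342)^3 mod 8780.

2043 - 748 = 1295
(1295)^2 ≡ 45 (mod 8780)
(45)^5 ≡ 7645 (mod 8780)
7645 + 342 = 7987
(7987)^3 ≡ 403 (mod 8780)

403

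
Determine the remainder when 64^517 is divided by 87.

517 in binary is 1000000101, i.e. 517 = 512 + 4 + 1.
64^1 ≡ 64 (mod 87)
64^2 ≡ 64^2 = 4096 ≡ 7 (mod 87)
64^4 ≡ 7^2 = 49 (mod 87)
64^8 ≡ 49^2 = 2401 ≡ 52 (mod 87)
64^16 ≡ 52^2 = 2704 ≡ 7 (mod 87)
64^32 ≡ 7^2 = 49 (mod 87)
64^64 ≡ 49^2 = 2401 ≡ 52 (mod 87)
64^128 ≡ 52^2 = 2704 ≡ 7 (mod 87)
64^256 ≡ 7^2 = 49 (mod 87)
64^512 ≡ 49^2 = 2401 ≡ 52 (mod 87)
64^517 = 64^512 · 64^4 · 64^1 ≡ 52 · 49 · 64 (mod 87).
Accumulate the product:
52 · 49 = 2548 ≡ 25
25 · 64 = 1600 ≡ 34

34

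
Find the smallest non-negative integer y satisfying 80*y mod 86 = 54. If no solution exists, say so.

gcd(80, 86) = 2, and 2 | 54, so solutions exist.
Divide through by 2: 40*y ≡ 27 mod 43.
40⁻¹ ≡ 14 (mod 43).
y ≡ 14*27 ≡ 34 (mod 43).
The smallest non-negative solution is y = 34.

34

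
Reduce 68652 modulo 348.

96

68652 = 197·348 + 96, so 68652 ≡ 96 (mod 348).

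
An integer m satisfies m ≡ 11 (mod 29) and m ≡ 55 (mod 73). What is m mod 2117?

2099

29⁻¹ mod 73: 29×68 ≡ 1 (mod 73), so 29⁻¹ ≡ 68.
m = 11 + 29×((55 − 11)×68 mod 73) = 11 + 29×72 = 2099.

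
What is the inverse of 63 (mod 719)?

525

By the extended Euclidean algorithm:
719 = 11*63 + 26
63 = 2*26 + 11
26 = 2*11 + 4
11 = 2*4 + 3
4 = 1*3 + 1
3 = 3*1 + 0
gcd(63, 719) = 1, so the inverse exists.
Bézout: 1 = 17*719 − 194*63.
So 63⁻¹ ≡ −194 ≡ 525 (mod 719).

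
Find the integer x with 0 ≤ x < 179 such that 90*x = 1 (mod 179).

179 = 1×90 + 89
90 = 1×89 + 1
89 = 89×1 + 0
gcd(90, 179) = 1, so the inverse exists.
Back-substitute for 1:
1 = 1×90 − 1×89
  = −1×179 + 2×90
So 90⁻¹ ≡ 2 (mod 179).

2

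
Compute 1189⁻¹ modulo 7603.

6452

7603 = 6*1189 + 469
1189 = 2*469 + 251
469 = 1*251 + 218
251 = 1*218 + 33
218 = 6*33 + 20
33 = 1*20 + 13
20 = 1*13 + 7
13 = 1*7 + 6
7 = 1*6 + 1
6 = 6*1 + 0
gcd(1189, 7603) = 1, so the inverse exists.
Bézout: 1 = 180*7603 − 1151*1189.
So 1189⁻¹ ≡ −1151 ≡ 6452 (mod 7603).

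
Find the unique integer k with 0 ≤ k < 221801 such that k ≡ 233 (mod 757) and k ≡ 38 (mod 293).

757⁻¹ mod 293: 757·12 ≡ 1 (mod 293), so 757⁻¹ ≡ 12.
k = 233 + 757·((38 − 233)·12 mod 293) = 233 + 757·4 = 3261.
Check: 3261 mod 757 = 233, 3261 mod 293 = 38. ✓

3261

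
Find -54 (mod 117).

63

-54 = -1*117 + 63, so -54 ≡ 63 (mod 117).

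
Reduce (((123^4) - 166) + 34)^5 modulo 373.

(123)^4 ≡ 40 (mod 373)
40 - 166 = -126 ≡ 247 (mod 373)
247 + 34 = 281
(281)^5 ≡ 26 (mod 373)

26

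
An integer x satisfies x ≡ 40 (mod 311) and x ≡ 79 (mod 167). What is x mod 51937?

40159

311⁻¹ mod 167: 311*29 ≡ 1 (mod 167), so 311⁻¹ ≡ 29.
x = 40 + 311*((79 − 40)*29 mod 167) = 40 + 311*129 = 40159.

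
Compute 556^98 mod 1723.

Compute successive squares:
556^1 ≡ 556 (mod 1723)
556^2 ≡ 556^2 = 309136 ≡ 719 (mod 1723)
556^4 ≡ 719^2 = 516961 ≡ 61 (mod 1723)
556^8 ≡ 61^2 = 3721 ≡ 275 (mod 1723)
556^16 ≡ 275^2 = 75625 ≡ 1536 (mod 1723)
556^32 ≡ 1536^2 = 2359296 ≡ 509 (mod 1723)
556^64 ≡ 509^2 = 259081 ≡ 631 (mod 1723)
556^98 = 556^64 × 556^32 × 556^2 ≡ 631 × 509 × 719 (mod 1723).
Accumulate the product:
631 × 509 = 321179 ≡ 701
701 × 719 = 504019 ≡ 903

903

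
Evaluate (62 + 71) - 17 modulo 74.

62 + 71 = 133 ≡ 59 (mod 74)
59 - 17 = 42

42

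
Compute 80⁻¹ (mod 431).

264

Run the extended Euclidean algorithm:
431 = 5*80 + 31
80 = 2*31 + 18
31 = 1*18 + 13
18 = 1*13 + 5
13 = 2*5 + 3
5 = 1*3 + 2
3 = 1*2 + 1
2 = 2*1 + 0
gcd(80, 431) = 1, so the inverse exists.
Back-substitute for 1:
1 = 1*3 − 1*2
  = −1*5 + 2*3
  = 2*13 − 5*5
  = −5*18 + 7*13
  = 7*31 − 12*18
  = −12*80 + 31*31
  = 31*431 − 167*80
So 80⁻¹ ≡ −167 ≡ 264 (mod 431).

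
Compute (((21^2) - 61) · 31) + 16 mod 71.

10

(21)^2 ≡ 15 (mod 71)
15 - 61 = -46 ≡ 25 (mod 71)
25 · 31 = 775 ≡ 65 (mod 71)
65 + 16 = 81 ≡ 10 (mod 71)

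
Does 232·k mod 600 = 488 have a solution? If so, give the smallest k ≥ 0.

gcd(232, 600) = 8, and 8 | 488, so solutions exist.
Divide through by 8: 29·k mod 75 = 61.
29⁻¹ ≡ 44 (mod 75).
k ≡ 44·61 ≡ 59 (mod 75).
The smallest non-negative solution is k = 59.

59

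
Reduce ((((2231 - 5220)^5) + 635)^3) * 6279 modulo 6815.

2231 - 5220 = -2989 ≡ 3826 (mod 6815)
(3826)^5 ≡ 5826 (mod 6815)
5826 + 635 = 6461
(6461)^3 ≡ 3786 (mod 6815)
3786 * 6279 = 23772294 ≡ 1574 (mod 6815)

1574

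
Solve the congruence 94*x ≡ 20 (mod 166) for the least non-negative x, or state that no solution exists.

gcd(94, 166) = 2, and 2 | 20, so solutions exist.
Divide through by 2: 47*x mod 83 = 10.
47⁻¹ ≡ 53 (mod 83).
x ≡ 53*10 ≡ 32 (mod 83).
The smallest non-negative solution is x = 32.

32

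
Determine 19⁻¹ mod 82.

13

82 = 4·19 + 6
19 = 3·6 + 1
6 = 6·1 + 0
gcd(19, 82) = 1, so the inverse exists.
Back-substitute for 1:
1 = 1·19 − 3·6
  = −3·82 + 13·19
So 19⁻¹ ≡ 13 (mod 82).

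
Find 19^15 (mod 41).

Compute successive squares:
15 in binary is 1111, i.e. 15 = 8 + 4 + 2 + 1.
19^1 ≡ 19 (mod 41)
19^2 ≡ 19^2 = 361 ≡ 33 (mod 41)
19^4 ≡ 33^2 = 1089 ≡ 23 (mod 41)
19^8 ≡ 23^2 = 529 ≡ 37 (mod 41)
19^15 = 19^8 · 19^4 · 19^2 · 19^1 ≡ 37 · 23 · 33 · 19 (mod 41).
Accumulate the product:
37 · 23 = 851 ≡ 31
31 · 33 = 1023 ≡ 39
39 · 19 = 741 ≡ 3

3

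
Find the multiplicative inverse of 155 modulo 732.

Apply the Euclidean algorithm and back-substitute:
732 = 4×155 + 112
155 = 1×112 + 43
112 = 2×43 + 26
43 = 1×26 + 17
26 = 1×17 + 9
17 = 1×9 + 8
9 = 1×8 + 1
8 = 8×1 + 0
gcd(155, 732) = 1, so the inverse exists.
Back-substitute for 1:
1 = 1×9 − 1×8
  = −1×17 + 2×9
  = 2×26 − 3×17
  = −3×43 + 5×26
  = 5×112 − 13×43
  = −13×155 + 18×112
  = 18×732 − 85×155
So 155⁻¹ ≡ −85 ≡ 647 (mod 732).

647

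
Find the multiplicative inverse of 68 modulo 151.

20

Apply the Euclidean algorithm and back-substitute:
151 = 2*68 + 15
68 = 4*15 + 8
15 = 1*8 + 7
8 = 1*7 + 1
7 = 7*1 + 0
gcd(68, 151) = 1, so the inverse exists.
Bézout: 1 = −9*151 + 20*68.
So 68⁻¹ ≡ 20 (mod 151).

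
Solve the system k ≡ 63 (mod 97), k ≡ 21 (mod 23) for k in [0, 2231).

97⁻¹ mod 23: 97·14 ≡ 1 (mod 23), so 97⁻¹ ≡ 14.
k = 63 + 97·((21 − 63)·14 mod 23) = 63 + 97·10 = 1033.

1033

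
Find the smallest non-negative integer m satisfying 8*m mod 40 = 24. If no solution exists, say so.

3

gcd(8, 40) = 8, and 8 | 24, so solutions exist.
Divide through by 8: 1*m = 3 (mod 5).
1⁻¹ ≡ 1 (mod 5).
m ≡ 1*3 ≡ 3 (mod 5).
The smallest non-negative solution is m = 3.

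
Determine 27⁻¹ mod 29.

14

Apply the Euclidean algorithm and back-substitute:
29 = 1×27 + 2
27 = 13×2 + 1
2 = 2×1 + 0
gcd(27, 29) = 1, so the inverse exists.
Bézout: 1 = −13×29 + 14×27.
So 27⁻¹ ≡ 14 (mod 29).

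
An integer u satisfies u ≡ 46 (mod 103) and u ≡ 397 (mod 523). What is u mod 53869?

38053

103⁻¹ mod 523: 103×457 ≡ 1 (mod 523), so 103⁻¹ ≡ 457.
u = 46 + 103×((397 − 46)×457 mod 523) = 46 + 103×369 = 38053.
Check: 38053 mod 103 = 46, 38053 mod 523 = 397. ✓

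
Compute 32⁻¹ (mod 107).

97

107 = 3*32 + 11
32 = 2*11 + 10
11 = 1*10 + 1
10 = 10*1 + 0
gcd(32, 107) = 1, so the inverse exists.
Bézout: 1 = 3*107 − 10*32.
So 32⁻¹ ≡ −10 ≡ 97 (mod 107).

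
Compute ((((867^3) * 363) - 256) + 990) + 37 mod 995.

(867)^3 ≡ 308 (mod 995)
308 * 363 = 111804 ≡ 364 (mod 995)
364 - 256 = 108
108 + 990 = 1098 ≡ 103 (mod 995)
103 + 37 = 140

140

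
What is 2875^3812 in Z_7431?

3040

3812 in binary is 111011100100, i.e. 3812 = 2048 + 1024 + 512 + 128 + 64 + 32 + 4.
2875^1 ≡ 2875 (mod 7431)
2875^2 ≡ 2875^2 = 8265625 ≡ 2353 (mod 7431)
2875^4 ≡ 2353^2 = 5536609 ≡ 514 (mod 7431)
2875^8 ≡ 514^2 = 264196 ≡ 4111 (mod 7431)
2875^16 ≡ 4111^2 = 16900321 ≡ 2227 (mod 7431)
2875^32 ≡ 2227^2 = 4959529 ≡ 3052 (mod 7431)
2875^64 ≡ 3052^2 = 9314704 ≡ 3661 (mod 7431)
2875^128 ≡ 3661^2 = 13402921 ≡ 4828 (mod 7431)
2875^256 ≡ 4828^2 = 23309584 ≡ 5968 (mod 7431)
2875^512 ≡ 5968^2 = 35617024 ≡ 241 (mod 7431)
2875^1024 ≡ 241^2 = 58081 ≡ 6064 (mod 7431)
2875^2048 ≡ 6064^2 = 36772096 ≡ 3508 (mod 7431)
2875^3812 = 2875^2048 × 2875^1024 × 2875^512 × 2875^128 × 2875^64 × 2875^32 × 2875^4 ≡ 3508 × 6064 × 241 × 4828 × 3661 × 3052 × 514 (mod 7431).
Accumulate the product:
3508 × 6064 = 21272512 ≡ 4990
4990 × 241 = 1202590 ≡ 6199
6199 × 4828 = 29928772 ≡ 4135
4135 × 3661 = 15138235 ≡ 1288
1288 × 3052 = 3930976 ≡ 7408
7408 × 514 = 3807712 ≡ 3040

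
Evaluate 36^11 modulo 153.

144

11 in binary is 1011, i.e. 11 = 8 + 2 + 1.
36^1 ≡ 36 (mod 153)
36^2 ≡ 36^2 = 1296 ≡ 72 (mod 153)
36^4 ≡ 72^2 = 5184 ≡ 135 (mod 153)
36^8 ≡ 135^2 = 18225 ≡ 18 (mod 153)
36^11 = 36^8 · 36^2 · 36^1 ≡ 18 · 72 · 36 (mod 153).
Accumulate the product:
18 · 72 = 1296 ≡ 72
72 · 36 = 2592 ≡ 144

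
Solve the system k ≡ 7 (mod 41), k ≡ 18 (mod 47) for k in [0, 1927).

253

41⁻¹ mod 47: 41*39 ≡ 1 (mod 47), so 41⁻¹ ≡ 39.
k = 7 + 41*((18 − 7)*39 mod 47) = 7 + 41*6 = 253.
Check: 253 mod 41 = 7, 253 mod 47 = 18. ✓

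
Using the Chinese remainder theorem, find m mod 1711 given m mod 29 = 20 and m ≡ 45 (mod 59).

29⁻¹ mod 59: 29·57 ≡ 1 (mod 59), so 29⁻¹ ≡ 57.
m = 20 + 29·((45 − 20)·57 mod 59) = 20 + 29·9 = 281.
Check: 281 mod 29 = 20, 281 mod 59 = 45. ✓

281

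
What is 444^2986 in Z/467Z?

2986 in binary is 101110101010, i.e. 2986 = 2048 + 512 + 256 + 128 + 32 + 8 + 2.
444^1 ≡ 444 (mod 467)
444^2 ≡ 444^2 = 197136 ≡ 62 (mod 467)
444^4 ≡ 62^2 = 3844 ≡ 108 (mod 467)
444^8 ≡ 108^2 = 11664 ≡ 456 (mod 467)
444^16 ≡ 456^2 = 207936 ≡ 121 (mod 467)
444^32 ≡ 121^2 = 14641 ≡ 164 (mod 467)
444^64 ≡ 164^2 = 26896 ≡ 277 (mod 467)
444^128 ≡ 277^2 = 76729 ≡ 141 (mod 467)
444^256 ≡ 141^2 = 19881 ≡ 267 (mod 467)
444^512 ≡ 267^2 = 71289 ≡ 305 (mod 467)
444^1024 ≡ 305^2 = 93025 ≡ 92 (mod 467)
444^2048 ≡ 92^2 = 8464 ≡ 58 (mod 467)
444^2986 = 444^2048 × 444^512 × 444^256 × 444^128 × 444^32 × 444^8 × 444^2 ≡ 58 × 305 × 267 × 141 × 164 × 456 × 62 (mod 467).
Accumulate the product:
58 × 305 = 17690 ≡ 411
411 × 267 = 109737 ≡ 459
459 × 141 = 64719 ≡ 273
273 × 164 = 44772 ≡ 407
407 × 456 = 185592 ≡ 193
193 × 62 = 11966 ≡ 291

291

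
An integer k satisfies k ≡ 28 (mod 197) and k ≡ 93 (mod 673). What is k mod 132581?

197⁻¹ mod 673: 197·41 ≡ 1 (mod 673), so 197⁻¹ ≡ 41.
k = 28 + 197·((93 − 28)·41 mod 673) = 28 + 197·646 = 127290.

127290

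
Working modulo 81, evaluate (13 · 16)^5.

13 · 16 = 208 ≡ 46 (mod 81)
(46)^5 ≡ 64 (mod 81)

64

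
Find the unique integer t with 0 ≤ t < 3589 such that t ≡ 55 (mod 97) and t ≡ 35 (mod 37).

1219

97⁻¹ mod 37: 97·29 ≡ 1 (mod 37), so 97⁻¹ ≡ 29.
t = 55 + 97·((35 − 55)·29 mod 37) = 55 + 97·12 = 1219.
Check: 1219 mod 97 = 55, 1219 mod 37 = 35. ✓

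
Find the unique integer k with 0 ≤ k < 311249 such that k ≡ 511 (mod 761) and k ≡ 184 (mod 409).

168692

761⁻¹ mod 409: 761*287 ≡ 1 (mod 409), so 761⁻¹ ≡ 287.
k = 511 + 761*((184 − 511)*287 mod 409) = 511 + 761*221 = 168692.
Check: 168692 mod 761 = 511, 168692 mod 409 = 184. ✓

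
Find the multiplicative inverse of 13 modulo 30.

30 = 2*13 + 4
13 = 3*4 + 1
4 = 4*1 + 0
gcd(13, 30) = 1, so the inverse exists.
Back-substitute for 1:
1 = 1*13 − 3*4
  = −3*30 + 7*13
So 13⁻¹ ≡ 7 (mod 30).

7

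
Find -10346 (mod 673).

-10346 = -16×673 + 422, so -10346 ≡ 422 (mod 673).

422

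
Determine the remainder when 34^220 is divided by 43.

14

220 in binary is 11011100, i.e. 220 = 128 + 64 + 16 + 8 + 4.
34^1 ≡ 34 (mod 43)
34^2 ≡ 34^2 = 1156 ≡ 38 (mod 43)
34^4 ≡ 38^2 = 1444 ≡ 25 (mod 43)
34^8 ≡ 25^2 = 625 ≡ 23 (mod 43)
34^16 ≡ 23^2 = 529 ≡ 13 (mod 43)
34^32 ≡ 13^2 = 169 ≡ 40 (mod 43)
34^64 ≡ 40^2 = 1600 ≡ 9 (mod 43)
34^128 ≡ 9^2 = 81 ≡ 38 (mod 43)
34^220 = 34^128 × 34^64 × 34^16 × 34^8 × 34^4 ≡ 38 × 9 × 13 × 23 × 25 (mod 43).
Accumulate the product:
38 × 9 = 342 ≡ 41
41 × 13 = 533 ≡ 17
17 × 23 = 391 ≡ 4
4 × 25 = 100 ≡ 14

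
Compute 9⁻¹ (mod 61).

By the extended Euclidean algorithm:
61 = 6*9 + 7
9 = 1*7 + 2
7 = 3*2 + 1
2 = 2*1 + 0
gcd(9, 61) = 1, so the inverse exists.
Back-substitute for 1:
1 = 1*7 − 3*2
  = −3*9 + 4*7
  = 4*61 − 27*9
So 9⁻¹ ≡ −27 ≡ 34 (mod 61).

34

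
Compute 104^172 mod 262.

Using repeated squaring:
172 in binary is 10101100, i.e. 172 = 128 + 32 + 8 + 4.
104^1 ≡ 104 (mod 262)
104^2 ≡ 104^2 = 10816 ≡ 74 (mod 262)
104^4 ≡ 74^2 = 5476 ≡ 236 (mod 262)
104^8 ≡ 236^2 = 55696 ≡ 152 (mod 262)
104^16 ≡ 152^2 = 23104 ≡ 48 (mod 262)
104^32 ≡ 48^2 = 2304 ≡ 208 (mod 262)
104^64 ≡ 208^2 = 43264 ≡ 34 (mod 262)
104^128 ≡ 34^2 = 1156 ≡ 108 (mod 262)
104^172 = 104^128 · 104^32 · 104^8 · 104^4 ≡ 108 · 208 · 152 · 236 (mod 262).
Accumulate the product:
108 · 208 = 22464 ≡ 194
194 · 152 = 29488 ≡ 144
144 · 236 = 33984 ≡ 186

186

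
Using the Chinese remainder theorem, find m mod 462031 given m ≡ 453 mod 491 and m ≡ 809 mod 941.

491⁻¹ mod 941: 491×23 ≡ 1 (mod 941), so 491⁻¹ ≡ 23.
m = 453 + 491×((809 − 453)×23 mod 941) = 453 + 491×660 = 324513.

324513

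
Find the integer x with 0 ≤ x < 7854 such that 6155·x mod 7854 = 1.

2279

7854 = 1*6155 + 1699
6155 = 3*1699 + 1058
1699 = 1*1058 + 641
1058 = 1*641 + 417
641 = 1*417 + 224
417 = 1*224 + 193
224 = 1*193 + 31
193 = 6*31 + 7
31 = 4*7 + 3
7 = 2*3 + 1
3 = 3*1 + 0
gcd(6155, 7854) = 1, so the inverse exists.
Bézout: 1 = −1786*7854 + 2279*6155.
So 6155⁻¹ ≡ 2279 (mod 7854).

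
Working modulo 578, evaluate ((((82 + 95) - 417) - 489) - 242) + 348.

533

82 + 95 = 177
177 - 417 = -240 ≡ 338 (mod 578)
338 - 489 = -151 ≡ 427 (mod 578)
427 - 242 = 185
185 + 348 = 533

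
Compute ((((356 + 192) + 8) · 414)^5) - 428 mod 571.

356 + 192 = 548
548 + 8 = 556
556 · 414 = 230184 ≡ 71 (mod 571)
(71)^5 ≡ 110 (mod 571)
110 - 428 = -318 ≡ 253 (mod 571)

253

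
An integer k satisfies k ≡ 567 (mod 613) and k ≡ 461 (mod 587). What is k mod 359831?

613⁻¹ mod 587: 613*429 ≡ 1 (mod 587), so 613⁻¹ ≡ 429.
k = 567 + 613*((461 − 567)*429 mod 587) = 567 + 613*312 = 191823.

191823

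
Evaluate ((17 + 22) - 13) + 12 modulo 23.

15

17 + 22 = 39 ≡ 16 (mod 23)
16 - 13 = 3
3 + 12 = 15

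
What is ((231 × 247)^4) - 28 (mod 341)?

258

231 × 247 = 57057 ≡ 110 (mod 341)
(110)^4 ≡ 286 (mod 341)
286 - 28 = 258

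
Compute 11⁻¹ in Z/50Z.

Run the extended Euclidean algorithm:
50 = 4×11 + 6
11 = 1×6 + 5
6 = 1×5 + 1
5 = 5×1 + 0
gcd(11, 50) = 1, so the inverse exists.
Back-substitute for 1:
1 = 1×6 − 1×5
  = −1×11 + 2×6
  = 2×50 − 9×11
So 11⁻¹ ≡ −9 ≡ 41 (mod 50).

41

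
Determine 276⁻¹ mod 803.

771

Apply the Euclidean algorithm and back-substitute:
803 = 2×276 + 251
276 = 1×251 + 25
251 = 10×25 + 1
25 = 25×1 + 0
gcd(276, 803) = 1, so the inverse exists.
Back-substitute for 1:
1 = 1×251 − 10×25
  = −10×276 + 11×251
  = 11×803 − 32×276
So 276⁻¹ ≡ −32 ≡ 771 (mod 803).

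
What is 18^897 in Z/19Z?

18

By square-and-multiply:
897 in binary is 1110000001, i.e. 897 = 512 + 256 + 128 + 1.
18^1 ≡ 18 (mod 19)
18^2 ≡ 18^2 = 324 ≡ 1 (mod 19)
18^4 ≡ 1^2 = 1 (mod 19)
18^8 ≡ 1^2 = 1 (mod 19)
18^16 ≡ 1^2 = 1 (mod 19)
18^32 ≡ 1^2 = 1 (mod 19)
18^64 ≡ 1^2 = 1 (mod 19)
18^128 ≡ 1^2 = 1 (mod 19)
18^256 ≡ 1^2 = 1 (mod 19)
18^512 ≡ 1^2 = 1 (mod 19)
18^897 = 18^512 * 18^256 * 18^128 * 18^1 ≡ 1 * 1 * 1 * 18 (mod 19).
Accumulate the product:
1 * 1 = 1
1 * 1 = 1
1 * 18 = 18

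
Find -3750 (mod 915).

-3750 = -5*915 + 825, so -3750 ≡ 825 (mod 915).

825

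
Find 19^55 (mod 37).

18

55 in binary is 110111, i.e. 55 = 32 + 16 + 4 + 2 + 1.
19^1 ≡ 19 (mod 37)
19^2 ≡ 19^2 = 361 ≡ 28 (mod 37)
19^4 ≡ 28^2 = 784 ≡ 7 (mod 37)
19^8 ≡ 7^2 = 49 ≡ 12 (mod 37)
19^16 ≡ 12^2 = 144 ≡ 33 (mod 37)
19^32 ≡ 33^2 = 1089 ≡ 16 (mod 37)
19^55 = 19^32 · 19^16 · 19^4 · 19^2 · 19^1 ≡ 16 · 33 · 7 · 28 · 19 (mod 37).
Accumulate the product:
16 · 33 = 528 ≡ 10
10 · 7 = 70 ≡ 33
33 · 28 = 924 ≡ 36
36 · 19 = 684 ≡ 18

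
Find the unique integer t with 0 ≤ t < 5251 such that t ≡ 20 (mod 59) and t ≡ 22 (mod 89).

59⁻¹ mod 89: 59*86 ≡ 1 (mod 89), so 59⁻¹ ≡ 86.
t = 20 + 59*((22 − 20)*86 mod 89) = 20 + 59*83 = 4917.

4917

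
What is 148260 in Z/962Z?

112

148260 = 154×962 + 112, so 148260 ≡ 112 (mod 962).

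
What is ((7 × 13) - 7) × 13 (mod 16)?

7 × 13 = 91 ≡ 11 (mod 16)
11 - 7 = 4
4 × 13 = 52 ≡ 4 (mod 16)

4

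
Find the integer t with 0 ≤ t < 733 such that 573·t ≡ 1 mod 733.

By the extended Euclidean algorithm:
733 = 1·573 + 160
573 = 3·160 + 93
160 = 1·93 + 67
93 = 1·67 + 26
67 = 2·26 + 15
26 = 1·15 + 11
15 = 1·11 + 4
11 = 2·4 + 3
4 = 1·3 + 1
3 = 3·1 + 0
gcd(573, 733) = 1, so the inverse exists.
Back-substitute for 1:
1 = 1·4 − 1·3
  = −1·11 + 3·4
  = 3·15 − 4·11
  = −4·26 + 7·15
  = 7·67 − 18·26
  = −18·93 + 25·67
  = 25·160 − 43·93
  = −43·573 + 154·160
  = 154·733 − 197·573
So 573⁻¹ ≡ −197 ≡ 536 (mod 733).

536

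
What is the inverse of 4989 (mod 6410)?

6410 = 1*4989 + 1421
4989 = 3*1421 + 726
1421 = 1*726 + 695
726 = 1*695 + 31
695 = 22*31 + 13
31 = 2*13 + 5
13 = 2*5 + 3
5 = 1*3 + 2
3 = 1*2 + 1
2 = 2*1 + 0
gcd(4989, 6410) = 1, so the inverse exists.
Back-substitute for 1:
1 = 1*3 − 1*2
  = −1*5 + 2*3
  = 2*13 − 5*5
  = −5*31 + 12*13
  = 12*695 − 269*31
  = −269*726 + 281*695
  = 281*1421 − 550*726
  = −550*4989 + 1931*1421
  = 1931*6410 − 2481*4989
So 4989⁻¹ ≡ −2481 ≡ 3929 (mod 6410).

3929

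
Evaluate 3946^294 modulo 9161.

1072

By square-and-multiply:
294 in binary is 100100110, i.e. 294 = 256 + 32 + 4 + 2.
3946^1 ≡ 3946 (mod 9161)
3946^2 ≡ 3946^2 = 15570916 ≡ 6377 (mod 9161)
3946^4 ≡ 6377^2 = 40666129 ≡ 450 (mod 9161)
3946^8 ≡ 450^2 = 202500 ≡ 958 (mod 9161)
3946^16 ≡ 958^2 = 917764 ≡ 1664 (mod 9161)
3946^32 ≡ 1664^2 = 2768896 ≡ 2274 (mod 9161)
3946^64 ≡ 2274^2 = 5171076 ≡ 4272 (mod 9161)
3946^128 ≡ 4272^2 = 18249984 ≡ 1272 (mod 9161)
3946^256 ≡ 1272^2 = 1617984 ≡ 5648 (mod 9161)
3946^294 = 3946^256 * 3946^32 * 3946^4 * 3946^2 ≡ 5648 * 2274 * 450 * 6377 (mod 9161).
Accumulate the product:
5648 * 2274 = 12843552 ≡ 8991
8991 * 450 = 4045950 ≡ 5949
5949 * 6377 = 37936773 ≡ 1072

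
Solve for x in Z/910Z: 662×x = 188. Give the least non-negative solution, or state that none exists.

124

gcd(662, 910) = 2, and 2 | 188, so solutions exist.
Divide through by 2: 331×x mod 455 = 94.
331⁻¹ ≡ 11 (mod 455).
x ≡ 11×94 ≡ 124 (mod 455).
The smallest non-negative solution is x = 124.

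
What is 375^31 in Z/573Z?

375

31 in binary is 11111, i.e. 31 = 16 + 8 + 4 + 2 + 1.
375^1 ≡ 375 (mod 573)
375^2 ≡ 375^2 = 140625 ≡ 240 (mod 573)
375^4 ≡ 240^2 = 57600 ≡ 300 (mod 573)
375^8 ≡ 300^2 = 90000 ≡ 39 (mod 573)
375^16 ≡ 39^2 = 1521 ≡ 375 (mod 573)
375^31 = 375^16 * 375^8 * 375^4 * 375^2 * 375^1 ≡ 375 * 39 * 300 * 240 * 375 (mod 573).
Accumulate the product:
375 * 39 = 14625 ≡ 300
300 * 300 = 90000 ≡ 39
39 * 240 = 9360 ≡ 192
192 * 375 = 72000 ≡ 375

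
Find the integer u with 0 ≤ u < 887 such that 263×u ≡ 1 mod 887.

715

Run the extended Euclidean algorithm:
887 = 3·263 + 98
263 = 2·98 + 67
98 = 1·67 + 31
67 = 2·31 + 5
31 = 6·5 + 1
5 = 5·1 + 0
gcd(263, 887) = 1, so the inverse exists.
Back-substitute for 1:
1 = 1·31 − 6·5
  = −6·67 + 13·31
  = 13·98 − 19·67
  = −19·263 + 51·98
  = 51·887 − 172·263
So 263⁻¹ ≡ −172 ≡ 715 (mod 887).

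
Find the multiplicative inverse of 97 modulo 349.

349 = 3*97 + 58
97 = 1*58 + 39
58 = 1*39 + 19
39 = 2*19 + 1
19 = 19*1 + 0
gcd(97, 349) = 1, so the inverse exists.
Back-substitute for 1:
1 = 1*39 − 2*19
  = −2*58 + 3*39
  = 3*97 − 5*58
  = −5*349 + 18*97
So 97⁻¹ ≡ 18 (mod 349).

18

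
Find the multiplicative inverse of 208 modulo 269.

97

269 = 1*208 + 61
208 = 3*61 + 25
61 = 2*25 + 11
25 = 2*11 + 3
11 = 3*3 + 2
3 = 1*2 + 1
2 = 2*1 + 0
gcd(208, 269) = 1, so the inverse exists.
Bézout: 1 = −75*269 + 97*208.
So 208⁻¹ ≡ 97 (mod 269).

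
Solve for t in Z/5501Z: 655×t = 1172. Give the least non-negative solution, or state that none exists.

gcd(655, 5501) = 1, so a unique solution mod 5501 exists.
655⁻¹ ≡ 3309 (mod 5501).
t ≡ 3309×1172 ≡ 5444 (mod 5501).

5444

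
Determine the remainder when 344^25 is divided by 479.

123

Using repeated squaring:
25 in binary is 11001, i.e. 25 = 16 + 8 + 1.
344^1 ≡ 344 (mod 479)
344^2 ≡ 344^2 = 118336 ≡ 23 (mod 479)
344^4 ≡ 23^2 = 529 ≡ 50 (mod 479)
344^8 ≡ 50^2 = 2500 ≡ 105 (mod 479)
344^16 ≡ 105^2 = 11025 ≡ 8 (mod 479)
344^25 = 344^16 × 344^8 × 344^1 ≡ 8 × 105 × 344 (mod 479).
Accumulate the product:
8 × 105 = 840 ≡ 361
361 × 344 = 124184 ≡ 123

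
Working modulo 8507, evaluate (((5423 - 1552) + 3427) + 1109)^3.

5423 - 1552 = 3871
3871 + 3427 = 7298
7298 + 1109 = 8407
(8407)^3 ≡ 3826 (mod 8507)

3826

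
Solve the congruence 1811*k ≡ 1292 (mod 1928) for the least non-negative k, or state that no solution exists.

gcd(1811, 1928) = 1, so a unique solution mod 1928 exists.
1811⁻¹ ≡ 379 (mod 1928).
k ≡ 379*1292 ≡ 1884 (mod 1928).

1884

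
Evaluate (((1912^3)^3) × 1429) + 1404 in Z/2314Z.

(1912)^3 ≡ 742 (mod 2314)
(742)^3 ≡ 300 (mod 2314)
300 × 1429 = 428700 ≡ 610 (mod 2314)
610 + 1404 = 2014

2014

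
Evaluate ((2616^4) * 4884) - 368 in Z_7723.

3696

(2616)^4 ≡ 6307 (mod 7723)
6307 * 4884 = 30803388 ≡ 4064 (mod 7723)
4064 - 368 = 3696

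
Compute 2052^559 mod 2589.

Compute successive squares:
559 in binary is 1000101111, i.e. 559 = 512 + 32 + 8 + 4 + 2 + 1.
2052^1 ≡ 2052 (mod 2589)
2052^2 ≡ 2052^2 = 4210704 ≡ 990 (mod 2589)
2052^4 ≡ 990^2 = 980100 ≡ 1458 (mod 2589)
2052^8 ≡ 1458^2 = 2125764 ≡ 195 (mod 2589)
2052^16 ≡ 195^2 = 38025 ≡ 1779 (mod 2589)
2052^32 ≡ 1779^2 = 3164841 ≡ 1083 (mod 2589)
2052^64 ≡ 1083^2 = 1172889 ≡ 72 (mod 2589)
2052^128 ≡ 72^2 = 5184 ≡ 6 (mod 2589)
2052^256 ≡ 6^2 = 36 (mod 2589)
2052^512 ≡ 36^2 = 1296 (mod 2589)
2052^559 = 2052^512 * 2052^32 * 2052^8 * 2052^4 * 2052^2 * 2052^1 ≡ 1296 * 1083 * 195 * 1458 * 990 * 2052 (mod 2589).
Accumulate the product:
1296 * 1083 = 1403568 ≡ 330
330 * 195 = 64350 ≡ 2214
2214 * 1458 = 3228012 ≡ 2118
2118 * 990 = 2096820 ≡ 2319
2319 * 2052 = 4758588 ≡ 6

6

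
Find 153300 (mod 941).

153300 = 162*941 + 858, so 153300 ≡ 858 (mod 941).

858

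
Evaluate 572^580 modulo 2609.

2220

By square-and-multiply:
580 in binary is 1001000100, i.e. 580 = 512 + 64 + 4.
572^1 ≡ 572 (mod 2609)
572^2 ≡ 572^2 = 327184 ≡ 1059 (mod 2609)
572^4 ≡ 1059^2 = 1121481 ≡ 2220 (mod 2609)
572^8 ≡ 2220^2 = 4928400 ≡ 2608 (mod 2609)
572^16 ≡ 2608^2 = 6801664 ≡ 1 (mod 2609)
572^32 ≡ 1^2 = 1 (mod 2609)
572^64 ≡ 1^2 = 1 (mod 2609)
572^128 ≡ 1^2 = 1 (mod 2609)
572^256 ≡ 1^2 = 1 (mod 2609)
572^512 ≡ 1^2 = 1 (mod 2609)
572^580 = 572^512 * 572^64 * 572^4 ≡ 1 * 1 * 2220 (mod 2609).
Accumulate the product:
1 * 1 = 1
1 * 2220 = 2220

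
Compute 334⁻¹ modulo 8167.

Run the extended Euclidean algorithm:
8167 = 24·334 + 151
334 = 2·151 + 32
151 = 4·32 + 23
32 = 1·23 + 9
23 = 2·9 + 5
9 = 1·5 + 4
5 = 1·4 + 1
4 = 4·1 + 0
gcd(334, 8167) = 1, so the inverse exists.
Bézout: 1 = 73·8167 − 1785·334.
So 334⁻¹ ≡ −1785 ≡ 6382 (mod 8167).

6382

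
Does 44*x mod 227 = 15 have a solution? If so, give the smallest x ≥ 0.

119

gcd(44, 227) = 1, so a unique solution mod 227 exists.
44⁻¹ ≡ 129 (mod 227).
x ≡ 129*15 ≡ 119 (mod 227).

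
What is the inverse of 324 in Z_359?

41

By the extended Euclidean algorithm:
359 = 1×324 + 35
324 = 9×35 + 9
35 = 3×9 + 8
9 = 1×8 + 1
8 = 8×1 + 0
gcd(324, 359) = 1, so the inverse exists.
Back-substitute for 1:
1 = 1×9 − 1×8
  = −1×35 + 4×9
  = 4×324 − 37×35
  = −37×359 + 41×324
So 324⁻¹ ≡ 41 (mod 359).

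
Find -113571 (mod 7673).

1524

-113571 = -15×7673 + 1524, so -113571 ≡ 1524 (mod 7673).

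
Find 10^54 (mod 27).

1

By square-and-multiply:
54 in binary is 110110, i.e. 54 = 32 + 16 + 4 + 2.
10^1 ≡ 10 (mod 27)
10^2 ≡ 10^2 = 100 ≡ 19 (mod 27)
10^4 ≡ 19^2 = 361 ≡ 10 (mod 27)
10^8 ≡ 10^2 = 100 ≡ 19 (mod 27)
10^16 ≡ 19^2 = 361 ≡ 10 (mod 27)
10^32 ≡ 10^2 = 100 ≡ 19 (mod 27)
10^54 = 10^32 * 10^16 * 10^4 * 10^2 ≡ 19 * 10 * 10 * 19 (mod 27).
Accumulate the product:
19 * 10 = 190 ≡ 1
1 * 10 = 10
10 * 19 = 190 ≡ 1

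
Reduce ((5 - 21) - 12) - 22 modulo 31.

5 - 21 = -16 ≡ 15 (mod 31)
15 - 12 = 3
3 - 22 = -19 ≡ 12 (mod 31)

12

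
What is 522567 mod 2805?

837

522567 = 186·2805 + 837, so 522567 ≡ 837 (mod 2805).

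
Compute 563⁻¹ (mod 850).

Apply the Euclidean algorithm and back-substitute:
850 = 1×563 + 287
563 = 1×287 + 276
287 = 1×276 + 11
276 = 25×11 + 1
11 = 11×1 + 0
gcd(563, 850) = 1, so the inverse exists.
Back-substitute for 1:
1 = 1×276 − 25×11
  = −25×287 + 26×276
  = 26×563 − 51×287
  = −51×850 + 77×563
So 563⁻¹ ≡ 77 (mod 850).

77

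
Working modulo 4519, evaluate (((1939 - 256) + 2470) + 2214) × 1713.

2324

1939 - 256 = 1683
1683 + 2470 = 4153
4153 + 2214 = 6367 ≡ 1848 (mod 4519)
1848 × 1713 = 3165624 ≡ 2324 (mod 4519)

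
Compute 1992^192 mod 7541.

Compute successive squares:
192 in binary is 11000000, i.e. 192 = 128 + 64.
1992^1 ≡ 1992 (mod 7541)
1992^2 ≡ 1992^2 = 3968064 ≡ 1498 (mod 7541)
1992^4 ≡ 1498^2 = 2244004 ≡ 4327 (mod 7541)
1992^8 ≡ 4327^2 = 18722929 ≡ 6167 (mod 7541)
1992^16 ≡ 6167^2 = 38031889 ≡ 2626 (mod 7541)
1992^32 ≡ 2626^2 = 6895876 ≡ 3402 (mod 7541)
1992^64 ≡ 3402^2 = 11573604 ≡ 5710 (mod 7541)
1992^128 ≡ 5710^2 = 32604100 ≡ 4357 (mod 7541)
1992^192 = 1992^128 * 1992^64 ≡ 4357 * 5710 (mod 7541).
4357 * 5710 = 24878470 ≡ 711 (mod 7541).

711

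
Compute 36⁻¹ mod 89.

Apply the Euclidean algorithm and back-substitute:
89 = 2*36 + 17
36 = 2*17 + 2
17 = 8*2 + 1
2 = 2*1 + 0
gcd(36, 89) = 1, so the inverse exists.
Back-substitute for 1:
1 = 1*17 − 8*2
  = −8*36 + 17*17
  = 17*89 − 42*36
So 36⁻¹ ≡ −42 ≡ 47 (mod 89).

47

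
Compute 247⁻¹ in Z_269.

269 = 1×247 + 22
247 = 11×22 + 5
22 = 4×5 + 2
5 = 2×2 + 1
2 = 2×1 + 0
gcd(247, 269) = 1, so the inverse exists.
Bézout: 1 = −101×269 + 110×247.
So 247⁻¹ ≡ 110 (mod 269).

110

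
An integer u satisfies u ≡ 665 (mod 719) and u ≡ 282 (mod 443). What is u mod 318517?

42367

719⁻¹ mod 443: 719×252 ≡ 1 (mod 443), so 719⁻¹ ≡ 252.
u = 665 + 719×((282 − 665)×252 mod 443) = 665 + 719×58 = 42367.
Check: 42367 mod 719 = 665, 42367 mod 443 = 282. ✓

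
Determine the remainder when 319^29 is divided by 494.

319^1 ≡ 319 (mod 494)
319^2 ≡ 319^2 = 101761 ≡ 491 (mod 494)
319^4 ≡ 491^2 = 241081 ≡ 9 (mod 494)
319^8 ≡ 9^2 = 81 (mod 494)
319^16 ≡ 81^2 = 6561 ≡ 139 (mod 494)
319^29 = 319^16 · 319^8 · 319^4 · 319^1 ≡ 139 · 81 · 9 · 319 (mod 494).
Accumulate the product:
139 · 81 = 11259 ≡ 391
391 · 9 = 3519 ≡ 61
61 · 319 = 19459 ≡ 193

193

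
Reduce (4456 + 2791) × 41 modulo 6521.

4456 + 2791 = 7247 ≡ 726 (mod 6521)
726 × 41 = 29766 ≡ 3682 (mod 6521)

3682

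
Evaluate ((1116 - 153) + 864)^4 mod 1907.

1116 - 153 = 963
963 + 864 = 1827
(1827)^4 ≡ 1454 (mod 1907)

1454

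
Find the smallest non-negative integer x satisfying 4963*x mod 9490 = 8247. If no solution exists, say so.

gcd(4963, 9490) = 1, so a unique solution mod 9490 exists.
4963⁻¹ ≡ 8467 (mod 9490).
x ≡ 8467*8247 ≡ 9419 (mod 9490).

9419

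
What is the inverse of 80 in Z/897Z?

Apply the Euclidean algorithm and back-substitute:
897 = 11*80 + 17
80 = 4*17 + 12
17 = 1*12 + 5
12 = 2*5 + 2
5 = 2*2 + 1
2 = 2*1 + 0
gcd(80, 897) = 1, so the inverse exists.
Bézout: 1 = 33*897 − 370*80.
So 80⁻¹ ≡ −370 ≡ 527 (mod 897).

527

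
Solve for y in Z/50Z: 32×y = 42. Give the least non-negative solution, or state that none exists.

6

gcd(32, 50) = 2, and 2 | 42, so solutions exist.
Divide through by 2: 16×y = 21 (mod 25).
16⁻¹ ≡ 11 (mod 25).
y ≡ 11×21 ≡ 6 (mod 25).
The smallest non-negative solution is y = 6.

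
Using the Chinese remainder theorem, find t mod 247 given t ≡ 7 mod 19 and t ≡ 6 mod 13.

19⁻¹ mod 13: 19×11 ≡ 1 (mod 13), so 19⁻¹ ≡ 11.
t = 7 + 19×((6 − 7)×11 mod 13) = 7 + 19×2 = 45.

45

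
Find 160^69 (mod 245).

230

69 in binary is 1000101, i.e. 69 = 64 + 4 + 1.
160^1 ≡ 160 (mod 245)
160^2 ≡ 160^2 = 25600 ≡ 120 (mod 245)
160^4 ≡ 120^2 = 14400 ≡ 190 (mod 245)
160^8 ≡ 190^2 = 36100 ≡ 85 (mod 245)
160^16 ≡ 85^2 = 7225 ≡ 120 (mod 245)
160^32 ≡ 120^2 = 14400 ≡ 190 (mod 245)
160^64 ≡ 190^2 = 36100 ≡ 85 (mod 245)
160^69 = 160^64 · 160^4 · 160^1 ≡ 85 · 190 · 160 (mod 245).
Accumulate the product:
85 · 190 = 16150 ≡ 225
225 · 160 = 36000 ≡ 230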